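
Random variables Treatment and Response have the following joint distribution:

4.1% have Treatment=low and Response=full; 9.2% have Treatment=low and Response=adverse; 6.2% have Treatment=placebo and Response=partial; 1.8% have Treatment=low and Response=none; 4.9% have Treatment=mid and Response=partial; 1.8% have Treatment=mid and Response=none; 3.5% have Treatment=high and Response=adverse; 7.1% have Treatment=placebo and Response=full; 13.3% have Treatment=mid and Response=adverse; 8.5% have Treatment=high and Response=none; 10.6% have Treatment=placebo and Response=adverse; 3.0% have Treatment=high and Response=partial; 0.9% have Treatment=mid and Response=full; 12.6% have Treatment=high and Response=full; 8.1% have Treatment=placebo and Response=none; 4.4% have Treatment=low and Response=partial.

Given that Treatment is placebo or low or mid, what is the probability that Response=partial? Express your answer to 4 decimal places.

0.2141

P(Treatment=placebo) = 0.081 + 0.062 + 0.071 + 0.106 = 0.320.
P(Treatment=low) = 0.018 + 0.044 + 0.041 + 0.092 = 0.195.
P(Treatment=mid) = 0.018 + 0.049 + 0.009 + 0.133 = 0.209.
P(Treatment ∈ {placebo, low, mid}) = 0.320 + 0.195 + 0.209 = 0.724; P(Response=partial, Treatment ∈ {placebo, low, mid}) = 0.062 + 0.044 + 0.049 = 0.155.
P(Response=partial | Treatment ∈ {placebo, low, mid}) = 0.155/0.724 = 0.2141.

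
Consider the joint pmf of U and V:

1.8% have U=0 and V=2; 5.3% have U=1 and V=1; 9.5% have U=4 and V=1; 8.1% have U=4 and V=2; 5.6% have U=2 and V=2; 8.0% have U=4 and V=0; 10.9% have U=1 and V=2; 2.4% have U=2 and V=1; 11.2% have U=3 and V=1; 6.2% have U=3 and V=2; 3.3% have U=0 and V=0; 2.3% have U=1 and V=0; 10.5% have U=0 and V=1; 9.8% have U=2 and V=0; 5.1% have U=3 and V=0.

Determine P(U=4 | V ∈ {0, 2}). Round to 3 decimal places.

0.264

P(V=0) = 0.033 + 0.023 + 0.098 + 0.051 + 0.080 = 0.285.
P(V=2) = 0.018 + 0.109 + 0.056 + 0.062 + 0.081 = 0.326.
P(V ∈ {0, 2}) = 0.285 + 0.326 = 0.611; P(U=4, V ∈ {0, 2}) = 0.080 + 0.081 = 0.161.
P(U=4 | V ∈ {0, 2}) = 0.161/0.611 = 0.264.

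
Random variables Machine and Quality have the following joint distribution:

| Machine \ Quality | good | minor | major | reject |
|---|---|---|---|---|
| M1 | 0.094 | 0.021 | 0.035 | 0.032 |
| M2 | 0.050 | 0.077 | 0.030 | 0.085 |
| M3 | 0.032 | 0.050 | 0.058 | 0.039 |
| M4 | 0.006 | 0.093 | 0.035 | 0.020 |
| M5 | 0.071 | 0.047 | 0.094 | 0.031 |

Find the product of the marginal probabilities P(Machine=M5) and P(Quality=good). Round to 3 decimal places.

0.061

P(Machine=M5) = 0.071 + 0.047 + 0.094 + 0.031 = 0.243.
P(Quality=good) = 0.094 + 0.050 + 0.032 + 0.006 + 0.071 = 0.253.
Product: 0.243 × 0.253 = 0.061.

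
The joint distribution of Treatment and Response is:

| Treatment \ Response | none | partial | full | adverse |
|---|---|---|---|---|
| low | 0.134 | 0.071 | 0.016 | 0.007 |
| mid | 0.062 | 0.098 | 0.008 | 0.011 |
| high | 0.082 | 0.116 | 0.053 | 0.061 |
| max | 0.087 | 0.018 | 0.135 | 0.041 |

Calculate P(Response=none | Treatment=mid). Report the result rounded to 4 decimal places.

P(Treatment=mid) = 0.062 + 0.098 + 0.008 + 0.011 = 0.179.
P(Response=none | Treatment=mid) = 0.062/0.179 = 0.3464.

0.3464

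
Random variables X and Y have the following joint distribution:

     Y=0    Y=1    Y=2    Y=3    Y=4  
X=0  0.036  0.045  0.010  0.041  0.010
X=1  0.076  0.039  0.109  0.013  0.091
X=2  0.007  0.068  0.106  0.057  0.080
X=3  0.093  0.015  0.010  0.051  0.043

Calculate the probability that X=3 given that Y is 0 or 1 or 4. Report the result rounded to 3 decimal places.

P(Y=0) = 0.036 + 0.076 + 0.007 + 0.093 = 0.212.
P(Y=1) = 0.045 + 0.039 + 0.068 + 0.015 = 0.167.
P(Y=4) = 0.010 + 0.091 + 0.080 + 0.043 = 0.224.
P(Y ∈ {0, 1, 4}) = 0.212 + 0.167 + 0.224 = 0.603; P(X=3, Y ∈ {0, 1, 4}) = 0.093 + 0.015 + 0.043 = 0.151.
P(X=3 | Y ∈ {0, 1, 4}) = 0.151/0.603 = 0.250.

0.250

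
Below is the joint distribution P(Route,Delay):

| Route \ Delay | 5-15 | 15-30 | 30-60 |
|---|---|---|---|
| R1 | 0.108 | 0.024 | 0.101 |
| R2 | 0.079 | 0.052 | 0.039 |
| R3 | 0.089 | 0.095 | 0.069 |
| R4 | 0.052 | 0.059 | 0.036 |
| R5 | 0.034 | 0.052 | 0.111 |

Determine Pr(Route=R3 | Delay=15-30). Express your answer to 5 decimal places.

0.33688

P(Delay=15-30) = 0.024 + 0.052 + 0.095 + 0.059 + 0.052 = 0.282.
P(Route=R3 | Delay=15-30) = 0.095/0.282 = 0.33688.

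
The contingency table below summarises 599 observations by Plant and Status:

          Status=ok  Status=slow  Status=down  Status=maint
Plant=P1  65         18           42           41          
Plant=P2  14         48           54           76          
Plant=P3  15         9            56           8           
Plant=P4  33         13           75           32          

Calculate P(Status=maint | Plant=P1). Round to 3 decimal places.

Total with Plant=P1: 65 + 18 + 42 + 41 = 166.
P(Status=maint | Plant=P1) = 41/166 = 0.247.

0.247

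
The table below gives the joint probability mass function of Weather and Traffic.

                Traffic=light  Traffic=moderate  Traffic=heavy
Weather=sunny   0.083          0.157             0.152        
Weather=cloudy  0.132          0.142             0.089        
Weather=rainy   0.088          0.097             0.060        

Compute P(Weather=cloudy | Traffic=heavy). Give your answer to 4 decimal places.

0.2957

P(Traffic=heavy) = 0.152 + 0.089 + 0.060 = 0.301.
P(Weather=cloudy | Traffic=heavy) = 0.089/0.301 = 0.2957.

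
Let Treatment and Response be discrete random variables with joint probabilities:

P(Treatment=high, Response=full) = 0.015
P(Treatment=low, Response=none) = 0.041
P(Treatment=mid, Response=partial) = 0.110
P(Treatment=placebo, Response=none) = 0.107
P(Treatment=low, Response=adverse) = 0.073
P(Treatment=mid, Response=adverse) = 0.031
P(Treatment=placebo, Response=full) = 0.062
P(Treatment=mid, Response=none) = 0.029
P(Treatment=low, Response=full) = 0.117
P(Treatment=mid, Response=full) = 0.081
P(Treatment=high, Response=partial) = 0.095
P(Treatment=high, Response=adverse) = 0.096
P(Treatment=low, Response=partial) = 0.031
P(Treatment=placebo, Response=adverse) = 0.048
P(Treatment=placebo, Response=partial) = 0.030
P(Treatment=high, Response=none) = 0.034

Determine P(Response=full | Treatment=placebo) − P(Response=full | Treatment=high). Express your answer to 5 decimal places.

0.18851

P(Treatment=placebo) = 0.107 + 0.030 + 0.062 + 0.048 = 0.247; P(Response=full | Treatment=placebo) = 0.062/0.247 = 0.251012.
P(Treatment=high) = 0.034 + 0.095 + 0.015 + 0.096 = 0.240; P(Response=full | Treatment=high) = 0.015/0.240 = 0.062500.
Difference = 0.18851.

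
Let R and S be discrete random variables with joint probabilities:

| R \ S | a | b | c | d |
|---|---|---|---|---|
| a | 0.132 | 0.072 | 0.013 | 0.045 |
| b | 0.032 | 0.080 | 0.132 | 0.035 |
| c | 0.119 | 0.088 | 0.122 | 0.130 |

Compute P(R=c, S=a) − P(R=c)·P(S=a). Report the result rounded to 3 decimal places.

P(R=c) = 0.119 + 0.088 + 0.122 + 0.130 = 0.459.
P(S=a) = 0.132 + 0.032 + 0.119 = 0.283.
P(R=c, S=a) − P(R=c)P(S=a) = 0.119 − 0.459×0.283 = -0.011.

-0.011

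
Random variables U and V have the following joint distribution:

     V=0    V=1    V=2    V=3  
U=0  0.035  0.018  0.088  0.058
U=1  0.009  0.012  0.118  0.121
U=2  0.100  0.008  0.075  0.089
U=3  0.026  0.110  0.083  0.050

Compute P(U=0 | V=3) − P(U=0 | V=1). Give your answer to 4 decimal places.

P(V=3) = 0.058 + 0.121 + 0.089 + 0.050 = 0.318; P(U=0 | V=3) = 0.058/0.318 = 0.18239.
P(V=1) = 0.018 + 0.012 + 0.008 + 0.110 = 0.148; P(U=0 | V=1) = 0.018/0.148 = 0.12162.
Difference = 0.0608.

0.0608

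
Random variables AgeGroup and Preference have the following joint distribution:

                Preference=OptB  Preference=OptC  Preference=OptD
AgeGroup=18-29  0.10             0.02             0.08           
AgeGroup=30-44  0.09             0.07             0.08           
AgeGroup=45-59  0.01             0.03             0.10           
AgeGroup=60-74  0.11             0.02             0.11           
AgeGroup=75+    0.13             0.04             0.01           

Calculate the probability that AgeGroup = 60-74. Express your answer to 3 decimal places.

0.240

P(AgeGroup=60-74) = 0.11 + 0.02 + 0.11 = 0.24.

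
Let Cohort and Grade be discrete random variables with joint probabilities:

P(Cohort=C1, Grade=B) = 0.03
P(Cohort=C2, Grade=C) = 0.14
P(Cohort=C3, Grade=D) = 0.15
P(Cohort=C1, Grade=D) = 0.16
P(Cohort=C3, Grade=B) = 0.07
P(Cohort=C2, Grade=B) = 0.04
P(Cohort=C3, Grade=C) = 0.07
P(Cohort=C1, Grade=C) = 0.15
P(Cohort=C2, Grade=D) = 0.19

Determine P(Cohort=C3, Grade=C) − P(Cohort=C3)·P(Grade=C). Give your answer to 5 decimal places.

-0.03440

P(Cohort=C3) = 0.07 + 0.07 + 0.15 = 0.29.
P(Grade=C) = 0.15 + 0.14 + 0.07 = 0.36.
P(Cohort=C3, Grade=C) − P(Cohort=C3)P(Grade=C) = 0.07 − 0.29×0.36 = -0.03440.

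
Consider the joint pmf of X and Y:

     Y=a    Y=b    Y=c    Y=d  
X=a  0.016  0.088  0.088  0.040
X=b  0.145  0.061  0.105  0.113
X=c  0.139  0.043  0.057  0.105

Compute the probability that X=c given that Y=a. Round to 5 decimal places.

0.46333

P(Y=a) = 0.016 + 0.145 + 0.139 = 0.300.
P(X=c | Y=a) = 0.139/0.300 = 0.46333.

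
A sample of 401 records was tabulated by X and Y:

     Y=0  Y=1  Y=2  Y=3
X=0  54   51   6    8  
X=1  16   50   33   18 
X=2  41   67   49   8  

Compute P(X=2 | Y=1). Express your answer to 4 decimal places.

0.3988

Total with Y=1: 51 + 50 + 67 = 168.
P(X=2 | Y=1) = 67/168 = 0.3988.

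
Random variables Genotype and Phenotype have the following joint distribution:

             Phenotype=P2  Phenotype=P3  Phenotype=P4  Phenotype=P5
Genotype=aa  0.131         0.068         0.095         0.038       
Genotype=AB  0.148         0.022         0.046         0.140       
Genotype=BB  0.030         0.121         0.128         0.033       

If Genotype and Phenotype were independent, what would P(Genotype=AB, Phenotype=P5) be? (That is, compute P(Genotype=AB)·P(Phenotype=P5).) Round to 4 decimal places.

0.0751

P(Genotype=AB) = 0.148 + 0.022 + 0.046 + 0.140 = 0.356.
P(Phenotype=P5) = 0.038 + 0.140 + 0.033 = 0.211.
Product: 0.356 × 0.211 = 0.0751.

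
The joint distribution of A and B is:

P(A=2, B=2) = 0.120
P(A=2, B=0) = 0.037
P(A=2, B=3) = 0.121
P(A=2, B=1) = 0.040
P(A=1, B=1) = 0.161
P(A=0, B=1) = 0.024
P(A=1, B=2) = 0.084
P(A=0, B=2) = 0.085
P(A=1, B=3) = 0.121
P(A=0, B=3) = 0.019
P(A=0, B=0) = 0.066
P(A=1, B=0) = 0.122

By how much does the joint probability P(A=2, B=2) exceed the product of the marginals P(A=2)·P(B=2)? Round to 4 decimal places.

0.0281

P(A=2) = 0.037 + 0.040 + 0.120 + 0.121 = 0.318.
P(B=2) = 0.085 + 0.084 + 0.120 = 0.289.
P(A=2, B=2) − P(A=2)P(B=2) = 0.120 − 0.318×0.289 = 0.0281.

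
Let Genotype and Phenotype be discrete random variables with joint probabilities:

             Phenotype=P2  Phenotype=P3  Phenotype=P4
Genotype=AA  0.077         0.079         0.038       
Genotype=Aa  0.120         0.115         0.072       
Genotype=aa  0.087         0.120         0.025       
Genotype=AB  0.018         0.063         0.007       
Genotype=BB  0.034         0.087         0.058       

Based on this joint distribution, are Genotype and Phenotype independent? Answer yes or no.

P(Genotype=Aa) = 0.307 and P(Phenotype=P3) = 0.464, so their product is 0.14245, but P(Genotype=Aa, Phenotype=P3) = 0.115. Since these differ, Genotype and Phenotype are not independent.

no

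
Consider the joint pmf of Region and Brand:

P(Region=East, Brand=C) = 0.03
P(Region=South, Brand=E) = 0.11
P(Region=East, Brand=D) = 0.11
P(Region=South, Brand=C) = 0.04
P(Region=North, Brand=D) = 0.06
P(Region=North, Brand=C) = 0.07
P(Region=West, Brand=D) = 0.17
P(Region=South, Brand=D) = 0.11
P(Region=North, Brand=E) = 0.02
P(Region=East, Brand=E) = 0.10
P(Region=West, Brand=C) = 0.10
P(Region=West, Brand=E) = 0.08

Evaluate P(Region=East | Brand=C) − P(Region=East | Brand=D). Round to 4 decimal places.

P(Brand=C) = 0.07 + 0.04 + 0.03 + 0.10 = 0.24; P(Region=East | Brand=C) = 0.03/0.24 = 0.12500.
P(Brand=D) = 0.06 + 0.11 + 0.11 + 0.17 = 0.45; P(Region=East | Brand=D) = 0.11/0.45 = 0.24444.
Difference = -0.1194.

-0.1194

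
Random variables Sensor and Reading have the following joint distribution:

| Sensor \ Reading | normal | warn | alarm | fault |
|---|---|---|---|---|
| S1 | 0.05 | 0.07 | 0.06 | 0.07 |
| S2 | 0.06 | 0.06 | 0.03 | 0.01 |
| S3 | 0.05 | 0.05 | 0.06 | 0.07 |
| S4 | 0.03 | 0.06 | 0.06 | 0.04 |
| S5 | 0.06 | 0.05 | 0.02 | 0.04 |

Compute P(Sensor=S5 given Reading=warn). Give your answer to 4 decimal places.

P(Reading=warn) = 0.07 + 0.06 + 0.05 + 0.06 + 0.05 = 0.29.
P(Sensor=S5 | Reading=warn) = 0.05/0.29 = 0.1724.

0.1724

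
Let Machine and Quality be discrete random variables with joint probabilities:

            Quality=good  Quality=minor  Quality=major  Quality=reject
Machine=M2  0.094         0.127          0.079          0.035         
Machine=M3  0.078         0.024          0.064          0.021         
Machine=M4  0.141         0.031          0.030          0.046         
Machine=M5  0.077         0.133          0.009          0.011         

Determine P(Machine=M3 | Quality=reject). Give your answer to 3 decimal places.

0.186

P(Quality=reject) = 0.035 + 0.021 + 0.046 + 0.011 = 0.113.
P(Machine=M3 | Quality=reject) = 0.021/0.113 = 0.186.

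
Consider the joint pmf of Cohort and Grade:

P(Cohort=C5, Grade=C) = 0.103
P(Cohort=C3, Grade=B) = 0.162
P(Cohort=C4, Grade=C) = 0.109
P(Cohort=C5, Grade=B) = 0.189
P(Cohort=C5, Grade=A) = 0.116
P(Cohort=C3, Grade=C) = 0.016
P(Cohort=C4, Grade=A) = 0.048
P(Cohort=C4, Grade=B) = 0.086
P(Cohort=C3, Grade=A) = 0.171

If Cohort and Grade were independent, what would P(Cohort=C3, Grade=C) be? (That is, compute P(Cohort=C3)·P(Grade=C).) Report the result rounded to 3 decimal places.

0.080

P(Cohort=C3) = 0.171 + 0.162 + 0.016 = 0.349.
P(Grade=C) = 0.016 + 0.109 + 0.103 = 0.228.
Product: 0.349 × 0.228 = 0.080.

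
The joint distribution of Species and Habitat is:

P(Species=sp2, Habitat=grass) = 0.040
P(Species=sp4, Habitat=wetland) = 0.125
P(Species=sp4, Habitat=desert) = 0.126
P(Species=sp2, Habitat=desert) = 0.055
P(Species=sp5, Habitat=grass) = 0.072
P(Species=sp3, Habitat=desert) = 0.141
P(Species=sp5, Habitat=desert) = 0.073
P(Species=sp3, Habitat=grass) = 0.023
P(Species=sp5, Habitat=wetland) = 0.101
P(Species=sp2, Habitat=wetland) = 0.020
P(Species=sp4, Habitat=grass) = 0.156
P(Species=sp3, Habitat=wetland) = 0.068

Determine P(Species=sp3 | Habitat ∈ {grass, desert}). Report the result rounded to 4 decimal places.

0.2391

P(Habitat=grass) = 0.040 + 0.023 + 0.156 + 0.072 = 0.291.
P(Habitat=desert) = 0.055 + 0.141 + 0.126 + 0.073 = 0.395.
P(Habitat ∈ {grass, desert}) = 0.291 + 0.395 = 0.686; P(Species=sp3, Habitat ∈ {grass, desert}) = 0.023 + 0.141 = 0.164.
P(Species=sp3 | Habitat ∈ {grass, desert}) = 0.164/0.686 = 0.2391.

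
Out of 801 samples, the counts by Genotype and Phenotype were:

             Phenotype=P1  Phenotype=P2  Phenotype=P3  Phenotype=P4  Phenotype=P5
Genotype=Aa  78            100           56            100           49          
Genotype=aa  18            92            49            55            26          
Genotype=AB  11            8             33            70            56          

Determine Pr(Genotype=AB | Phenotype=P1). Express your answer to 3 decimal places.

0.103

Total with Phenotype=P1: 78 + 18 + 11 = 107.
P(Genotype=AB | Phenotype=P1) = 11/107 = 0.103.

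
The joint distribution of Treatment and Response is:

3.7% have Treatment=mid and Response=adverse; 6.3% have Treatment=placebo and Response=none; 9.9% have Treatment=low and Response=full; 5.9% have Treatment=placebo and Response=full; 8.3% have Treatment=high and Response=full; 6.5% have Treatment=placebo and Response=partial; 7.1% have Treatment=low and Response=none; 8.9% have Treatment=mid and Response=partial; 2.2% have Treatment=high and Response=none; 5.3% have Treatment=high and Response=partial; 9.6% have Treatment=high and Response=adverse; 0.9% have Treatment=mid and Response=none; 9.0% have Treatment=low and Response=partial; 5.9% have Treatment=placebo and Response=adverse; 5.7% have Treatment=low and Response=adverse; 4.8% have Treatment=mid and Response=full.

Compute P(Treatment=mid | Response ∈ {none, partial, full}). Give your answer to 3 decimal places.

P(Response=none) = 0.063 + 0.071 + 0.009 + 0.022 = 0.165.
P(Response=partial) = 0.065 + 0.090 + 0.089 + 0.053 = 0.297.
P(Response=full) = 0.059 + 0.099 + 0.048 + 0.083 = 0.289.
P(Response ∈ {none, partial, full}) = 0.165 + 0.297 + 0.289 = 0.751; P(Treatment=mid, Response ∈ {none, partial, full}) = 0.009 + 0.089 + 0.048 = 0.146.
P(Treatment=mid | Response ∈ {none, partial, full}) = 0.146/0.751 = 0.194.

0.194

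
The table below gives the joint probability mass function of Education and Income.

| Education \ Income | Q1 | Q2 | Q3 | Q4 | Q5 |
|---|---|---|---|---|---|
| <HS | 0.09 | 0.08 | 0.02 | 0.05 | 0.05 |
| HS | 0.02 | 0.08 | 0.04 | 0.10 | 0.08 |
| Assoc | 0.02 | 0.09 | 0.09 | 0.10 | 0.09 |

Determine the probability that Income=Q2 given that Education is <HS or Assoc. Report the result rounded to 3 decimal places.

0.250

P(Education=<HS) = 0.09 + 0.08 + 0.02 + 0.05 + 0.05 = 0.29.
P(Education=Assoc) = 0.02 + 0.09 + 0.09 + 0.10 + 0.09 = 0.39.
P(Education ∈ {<HS, Assoc}) = 0.29 + 0.39 = 0.68; P(Income=Q2, Education ∈ {<HS, Assoc}) = 0.08 + 0.09 = 0.17.
P(Income=Q2 | Education ∈ {<HS, Assoc}) = 0.17/0.68 = 0.250.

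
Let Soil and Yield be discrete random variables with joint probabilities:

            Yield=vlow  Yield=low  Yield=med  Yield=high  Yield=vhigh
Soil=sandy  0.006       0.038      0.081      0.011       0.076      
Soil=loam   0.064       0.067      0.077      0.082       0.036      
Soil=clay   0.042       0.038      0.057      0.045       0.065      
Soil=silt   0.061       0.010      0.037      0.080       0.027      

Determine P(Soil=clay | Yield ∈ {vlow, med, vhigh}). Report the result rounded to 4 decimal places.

P(Yield=vlow) = 0.006 + 0.064 + 0.042 + 0.061 = 0.173.
P(Yield=med) = 0.081 + 0.077 + 0.057 + 0.037 = 0.252.
P(Yield=vhigh) = 0.076 + 0.036 + 0.065 + 0.027 = 0.204.
P(Yield ∈ {vlow, med, vhigh}) = 0.173 + 0.252 + 0.204 = 0.629; P(Soil=clay, Yield ∈ {vlow, med, vhigh}) = 0.042 + 0.057 + 0.065 = 0.164.
P(Soil=clay | Yield ∈ {vlow, med, vhigh}) = 0.164/0.629 = 0.2607.

0.2607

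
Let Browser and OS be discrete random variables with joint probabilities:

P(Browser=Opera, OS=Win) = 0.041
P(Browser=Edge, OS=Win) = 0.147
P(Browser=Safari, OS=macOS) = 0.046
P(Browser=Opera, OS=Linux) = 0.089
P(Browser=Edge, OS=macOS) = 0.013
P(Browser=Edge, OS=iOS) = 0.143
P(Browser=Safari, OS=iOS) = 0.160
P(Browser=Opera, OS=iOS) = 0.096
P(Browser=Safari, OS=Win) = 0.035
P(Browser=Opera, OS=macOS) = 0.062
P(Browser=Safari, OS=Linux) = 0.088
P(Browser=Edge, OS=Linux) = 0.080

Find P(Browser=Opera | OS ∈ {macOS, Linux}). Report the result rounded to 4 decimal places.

0.3995

P(OS=macOS) = 0.046 + 0.013 + 0.062 = 0.121.
P(OS=Linux) = 0.088 + 0.080 + 0.089 = 0.257.
P(OS ∈ {macOS, Linux}) = 0.121 + 0.257 = 0.378; P(Browser=Opera, OS ∈ {macOS, Linux}) = 0.062 + 0.089 = 0.151.
P(Browser=Opera | OS ∈ {macOS, Linux}) = 0.151/0.378 = 0.3995.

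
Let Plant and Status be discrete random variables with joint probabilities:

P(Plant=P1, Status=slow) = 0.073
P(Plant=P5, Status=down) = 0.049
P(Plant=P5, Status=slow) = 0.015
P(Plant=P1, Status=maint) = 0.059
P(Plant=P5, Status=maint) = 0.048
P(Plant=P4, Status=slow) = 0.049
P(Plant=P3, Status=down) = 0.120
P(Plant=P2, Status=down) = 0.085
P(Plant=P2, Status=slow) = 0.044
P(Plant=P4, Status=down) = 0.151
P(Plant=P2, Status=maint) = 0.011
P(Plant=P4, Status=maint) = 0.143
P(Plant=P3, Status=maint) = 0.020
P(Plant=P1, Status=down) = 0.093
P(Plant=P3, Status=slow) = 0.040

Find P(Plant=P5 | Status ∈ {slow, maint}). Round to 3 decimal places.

P(Status=slow) = 0.073 + 0.044 + 0.040 + 0.049 + 0.015 = 0.221.
P(Status=maint) = 0.059 + 0.011 + 0.020 + 0.143 + 0.048 = 0.281.
P(Status ∈ {slow, maint}) = 0.221 + 0.281 = 0.502; P(Plant=P5, Status ∈ {slow, maint}) = 0.015 + 0.048 = 0.063.
P(Plant=P5 | Status ∈ {slow, maint}) = 0.063/0.502 = 0.125.

0.125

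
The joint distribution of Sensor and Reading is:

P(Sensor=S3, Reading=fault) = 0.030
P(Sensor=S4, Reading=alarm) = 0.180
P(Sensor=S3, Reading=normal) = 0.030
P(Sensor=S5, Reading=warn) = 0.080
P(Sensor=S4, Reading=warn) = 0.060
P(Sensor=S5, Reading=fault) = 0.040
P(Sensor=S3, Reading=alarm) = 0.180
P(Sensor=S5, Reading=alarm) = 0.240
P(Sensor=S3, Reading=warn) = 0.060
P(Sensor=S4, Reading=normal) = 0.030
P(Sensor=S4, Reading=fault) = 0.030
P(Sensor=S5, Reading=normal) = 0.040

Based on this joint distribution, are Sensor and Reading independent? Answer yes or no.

yes

Every cell satisfies P(Sensor,Reading) = P(Sensor)·P(Reading). For instance P(Sensor=S4) = 0.300, P(Reading=normal) = 0.100, and 0.300×0.100 = 0.030 matches the joint entry. So Sensor and Reading are independent.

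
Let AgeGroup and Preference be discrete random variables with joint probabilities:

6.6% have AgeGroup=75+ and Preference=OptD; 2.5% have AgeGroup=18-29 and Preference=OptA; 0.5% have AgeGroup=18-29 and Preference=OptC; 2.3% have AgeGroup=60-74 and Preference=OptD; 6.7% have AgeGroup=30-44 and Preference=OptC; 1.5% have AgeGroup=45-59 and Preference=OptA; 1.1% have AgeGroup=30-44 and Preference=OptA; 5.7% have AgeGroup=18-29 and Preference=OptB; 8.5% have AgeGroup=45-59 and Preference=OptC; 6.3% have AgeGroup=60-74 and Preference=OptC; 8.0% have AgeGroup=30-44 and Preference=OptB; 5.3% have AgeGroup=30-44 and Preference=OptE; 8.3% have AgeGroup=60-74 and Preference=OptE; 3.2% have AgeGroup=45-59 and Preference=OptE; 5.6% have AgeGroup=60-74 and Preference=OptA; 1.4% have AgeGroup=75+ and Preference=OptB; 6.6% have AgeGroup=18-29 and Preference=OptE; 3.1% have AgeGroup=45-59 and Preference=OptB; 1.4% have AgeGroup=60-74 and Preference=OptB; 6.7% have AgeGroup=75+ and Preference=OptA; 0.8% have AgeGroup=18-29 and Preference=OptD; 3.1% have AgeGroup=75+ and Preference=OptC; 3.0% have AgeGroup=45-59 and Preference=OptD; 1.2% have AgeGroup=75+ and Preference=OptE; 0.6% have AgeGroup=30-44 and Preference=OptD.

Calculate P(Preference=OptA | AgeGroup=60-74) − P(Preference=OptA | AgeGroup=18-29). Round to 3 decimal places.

P(AgeGroup=60-74) = 0.056 + 0.014 + 0.063 + 0.023 + 0.083 = 0.239; P(Preference=OptA | AgeGroup=60-74) = 0.056/0.239 = 0.2343.
P(AgeGroup=18-29) = 0.025 + 0.057 + 0.005 + 0.008 + 0.066 = 0.161; P(Preference=OptA | AgeGroup=18-29) = 0.025/0.161 = 0.1553.
Difference = 0.079.

0.079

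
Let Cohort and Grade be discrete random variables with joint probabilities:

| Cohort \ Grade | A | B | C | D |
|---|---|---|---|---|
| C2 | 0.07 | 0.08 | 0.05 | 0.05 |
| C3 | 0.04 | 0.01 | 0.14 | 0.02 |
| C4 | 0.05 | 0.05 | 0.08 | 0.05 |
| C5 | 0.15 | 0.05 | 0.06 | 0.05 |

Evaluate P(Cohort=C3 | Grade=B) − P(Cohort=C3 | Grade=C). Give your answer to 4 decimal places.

-0.3716

P(Grade=B) = 0.08 + 0.01 + 0.05 + 0.05 = 0.19; P(Cohort=C3 | Grade=B) = 0.01/0.19 = 0.05263.
P(Grade=C) = 0.05 + 0.14 + 0.08 + 0.06 = 0.33; P(Cohort=C3 | Grade=C) = 0.14/0.33 = 0.42424.
Difference = -0.3716.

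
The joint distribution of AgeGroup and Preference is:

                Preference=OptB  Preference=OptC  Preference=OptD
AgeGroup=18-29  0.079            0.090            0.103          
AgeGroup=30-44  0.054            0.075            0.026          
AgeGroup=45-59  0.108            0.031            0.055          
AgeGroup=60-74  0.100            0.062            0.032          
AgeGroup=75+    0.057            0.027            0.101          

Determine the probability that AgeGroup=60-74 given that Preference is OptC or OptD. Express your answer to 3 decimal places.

0.156

P(Preference=OptC) = 0.090 + 0.075 + 0.031 + 0.062 + 0.027 = 0.285.
P(Preference=OptD) = 0.103 + 0.026 + 0.055 + 0.032 + 0.101 = 0.317.
P(Preference ∈ {OptC, OptD}) = 0.285 + 0.317 = 0.602; P(AgeGroup=60-74, Preference ∈ {OptC, OptD}) = 0.062 + 0.032 = 0.094.
P(AgeGroup=60-74 | Preference ∈ {OptC, OptD}) = 0.094/0.602 = 0.156.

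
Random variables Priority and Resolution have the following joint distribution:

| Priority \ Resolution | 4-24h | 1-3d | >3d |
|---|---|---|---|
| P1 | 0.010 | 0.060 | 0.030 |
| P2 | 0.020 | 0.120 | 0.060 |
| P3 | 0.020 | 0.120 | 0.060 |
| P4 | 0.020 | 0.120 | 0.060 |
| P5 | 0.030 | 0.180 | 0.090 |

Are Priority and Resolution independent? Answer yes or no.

Every cell satisfies P(Priority,Resolution) = P(Priority)·P(Resolution). For instance P(Priority=P4) = 0.200, P(Resolution=>3d) = 0.300, and 0.200×0.300 = 0.060 matches the joint entry. So Priority and Resolution are independent.

yes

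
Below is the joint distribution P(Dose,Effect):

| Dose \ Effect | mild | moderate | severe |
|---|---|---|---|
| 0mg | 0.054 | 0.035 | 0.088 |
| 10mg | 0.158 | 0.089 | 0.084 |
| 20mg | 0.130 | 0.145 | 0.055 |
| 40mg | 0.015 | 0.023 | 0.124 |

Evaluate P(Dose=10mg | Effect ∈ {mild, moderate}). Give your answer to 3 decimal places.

P(Effect=mild) = 0.054 + 0.158 + 0.130 + 0.015 = 0.357.
P(Effect=moderate) = 0.035 + 0.089 + 0.145 + 0.023 = 0.292.
P(Effect ∈ {mild, moderate}) = 0.357 + 0.292 = 0.649; P(Dose=10mg, Effect ∈ {mild, moderate}) = 0.158 + 0.089 = 0.247.
P(Dose=10mg | Effect ∈ {mild, moderate}) = 0.247/0.649 = 0.381.

0.381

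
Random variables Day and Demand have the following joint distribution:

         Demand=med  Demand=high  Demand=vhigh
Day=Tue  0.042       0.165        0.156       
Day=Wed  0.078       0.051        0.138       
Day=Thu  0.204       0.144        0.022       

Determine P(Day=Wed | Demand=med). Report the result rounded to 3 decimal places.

P(Demand=med) = 0.042 + 0.078 + 0.204 = 0.324.
P(Day=Wed | Demand=med) = 0.078/0.324 = 0.241.

0.241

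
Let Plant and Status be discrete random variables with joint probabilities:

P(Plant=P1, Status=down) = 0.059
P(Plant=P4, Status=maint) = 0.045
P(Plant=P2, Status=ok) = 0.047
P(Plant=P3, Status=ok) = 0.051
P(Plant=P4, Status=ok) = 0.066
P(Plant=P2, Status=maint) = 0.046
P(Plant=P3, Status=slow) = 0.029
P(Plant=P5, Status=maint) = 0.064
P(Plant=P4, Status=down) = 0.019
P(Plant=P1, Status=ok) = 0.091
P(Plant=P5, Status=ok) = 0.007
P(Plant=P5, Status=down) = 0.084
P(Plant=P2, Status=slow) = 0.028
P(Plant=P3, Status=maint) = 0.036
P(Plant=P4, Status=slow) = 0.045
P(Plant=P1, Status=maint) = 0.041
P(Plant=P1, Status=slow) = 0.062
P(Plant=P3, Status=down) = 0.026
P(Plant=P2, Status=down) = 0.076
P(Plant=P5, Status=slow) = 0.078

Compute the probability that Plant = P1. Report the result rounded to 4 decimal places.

0.2530

P(Plant=P1) = 0.091 + 0.062 + 0.059 + 0.041 = 0.253.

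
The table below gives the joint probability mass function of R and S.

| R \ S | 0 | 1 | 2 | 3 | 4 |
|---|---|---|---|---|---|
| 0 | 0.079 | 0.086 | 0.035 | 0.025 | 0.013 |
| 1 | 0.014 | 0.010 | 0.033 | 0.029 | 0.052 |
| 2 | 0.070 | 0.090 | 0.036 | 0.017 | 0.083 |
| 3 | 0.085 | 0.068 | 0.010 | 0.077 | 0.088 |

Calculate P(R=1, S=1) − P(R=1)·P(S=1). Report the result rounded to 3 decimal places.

-0.025

P(R=1) = 0.014 + 0.010 + 0.033 + 0.029 + 0.052 = 0.138.
P(S=1) = 0.086 + 0.010 + 0.090 + 0.068 = 0.254.
P(R=1, S=1) − P(R=1)P(S=1) = 0.010 − 0.138×0.254 = -0.025.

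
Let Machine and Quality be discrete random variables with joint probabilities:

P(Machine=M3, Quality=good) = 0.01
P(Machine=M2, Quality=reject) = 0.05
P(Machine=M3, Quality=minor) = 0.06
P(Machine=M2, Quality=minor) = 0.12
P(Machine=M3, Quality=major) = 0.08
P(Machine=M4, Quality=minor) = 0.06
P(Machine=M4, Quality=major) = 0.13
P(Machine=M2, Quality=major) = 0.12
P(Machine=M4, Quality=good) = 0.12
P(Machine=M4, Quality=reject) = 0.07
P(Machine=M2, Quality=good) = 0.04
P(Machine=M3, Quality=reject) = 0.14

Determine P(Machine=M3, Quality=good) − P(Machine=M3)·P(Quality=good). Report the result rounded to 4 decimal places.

-0.0393

P(Machine=M3) = 0.01 + 0.06 + 0.08 + 0.14 = 0.29.
P(Quality=good) = 0.04 + 0.01 + 0.12 = 0.17.
P(Machine=M3, Quality=good) − P(Machine=M3)P(Quality=good) = 0.01 − 0.29×0.17 = -0.0393.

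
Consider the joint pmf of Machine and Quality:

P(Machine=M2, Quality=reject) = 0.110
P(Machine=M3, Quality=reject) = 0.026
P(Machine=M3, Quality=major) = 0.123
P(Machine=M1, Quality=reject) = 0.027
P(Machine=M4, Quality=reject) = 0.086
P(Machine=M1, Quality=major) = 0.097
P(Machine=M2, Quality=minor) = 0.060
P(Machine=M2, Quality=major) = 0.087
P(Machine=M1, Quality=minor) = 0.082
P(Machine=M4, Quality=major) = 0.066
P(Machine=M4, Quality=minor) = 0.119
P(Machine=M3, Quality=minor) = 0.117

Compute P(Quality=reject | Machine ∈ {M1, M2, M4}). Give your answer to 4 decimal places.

0.3038

P(Machine=M1) = 0.082 + 0.097 + 0.027 = 0.206.
P(Machine=M2) = 0.060 + 0.087 + 0.110 = 0.257.
P(Machine=M4) = 0.119 + 0.066 + 0.086 = 0.271.
P(Machine ∈ {M1, M2, M4}) = 0.206 + 0.257 + 0.271 = 0.734; P(Quality=reject, Machine ∈ {M1, M2, M4}) = 0.027 + 0.110 + 0.086 = 0.223.
P(Quality=reject | Machine ∈ {M1, M2, M4}) = 0.223/0.734 = 0.3038.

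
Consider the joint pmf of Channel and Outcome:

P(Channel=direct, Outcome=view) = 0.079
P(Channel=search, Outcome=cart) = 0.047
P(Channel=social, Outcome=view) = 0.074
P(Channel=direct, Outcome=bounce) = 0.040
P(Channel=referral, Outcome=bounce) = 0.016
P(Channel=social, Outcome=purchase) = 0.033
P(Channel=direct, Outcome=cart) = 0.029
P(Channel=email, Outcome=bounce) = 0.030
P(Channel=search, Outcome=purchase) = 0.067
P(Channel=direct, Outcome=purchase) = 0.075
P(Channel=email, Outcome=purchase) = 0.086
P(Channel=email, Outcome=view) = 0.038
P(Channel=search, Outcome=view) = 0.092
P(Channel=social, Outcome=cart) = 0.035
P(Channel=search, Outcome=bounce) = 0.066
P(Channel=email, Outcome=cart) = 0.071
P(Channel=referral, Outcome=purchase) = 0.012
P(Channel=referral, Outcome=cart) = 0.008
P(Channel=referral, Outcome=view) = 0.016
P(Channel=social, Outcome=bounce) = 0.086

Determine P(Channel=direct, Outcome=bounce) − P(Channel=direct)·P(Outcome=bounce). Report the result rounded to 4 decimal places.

-0.0131

P(Channel=direct) = 0.040 + 0.079 + 0.029 + 0.075 = 0.223.
P(Outcome=bounce) = 0.030 + 0.066 + 0.086 + 0.040 + 0.016 = 0.238.
P(Channel=direct, Outcome=bounce) − P(Channel=direct)P(Outcome=bounce) = 0.040 − 0.223×0.238 = -0.0131.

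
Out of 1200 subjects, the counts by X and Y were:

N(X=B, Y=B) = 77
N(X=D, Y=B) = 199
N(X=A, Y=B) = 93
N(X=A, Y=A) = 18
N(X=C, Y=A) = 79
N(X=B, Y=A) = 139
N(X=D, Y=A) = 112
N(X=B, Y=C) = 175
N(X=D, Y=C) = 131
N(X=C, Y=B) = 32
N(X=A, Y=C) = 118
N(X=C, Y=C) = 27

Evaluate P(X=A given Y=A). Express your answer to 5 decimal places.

0.05172

Total with Y=A: 18 + 139 + 79 + 112 = 348.
P(X=A | Y=A) = 18/348 = 0.05172.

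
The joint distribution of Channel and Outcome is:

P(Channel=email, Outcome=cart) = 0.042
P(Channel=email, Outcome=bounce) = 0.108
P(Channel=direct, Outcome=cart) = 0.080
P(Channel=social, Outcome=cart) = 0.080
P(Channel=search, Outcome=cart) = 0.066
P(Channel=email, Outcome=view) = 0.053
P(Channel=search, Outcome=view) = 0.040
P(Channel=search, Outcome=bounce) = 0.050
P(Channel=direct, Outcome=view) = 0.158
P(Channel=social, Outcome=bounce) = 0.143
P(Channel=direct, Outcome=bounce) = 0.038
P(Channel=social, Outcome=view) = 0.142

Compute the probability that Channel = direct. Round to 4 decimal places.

0.2760

P(Channel=direct) = 0.038 + 0.158 + 0.080 = 0.276.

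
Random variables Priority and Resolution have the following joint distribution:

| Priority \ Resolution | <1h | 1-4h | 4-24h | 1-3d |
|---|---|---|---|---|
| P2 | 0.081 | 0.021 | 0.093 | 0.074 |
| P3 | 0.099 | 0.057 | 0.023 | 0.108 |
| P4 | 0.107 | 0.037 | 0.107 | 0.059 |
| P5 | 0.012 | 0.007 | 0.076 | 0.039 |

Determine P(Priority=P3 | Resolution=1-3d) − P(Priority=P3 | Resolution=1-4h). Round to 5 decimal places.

P(Resolution=1-3d) = 0.074 + 0.108 + 0.059 + 0.039 = 0.280; P(Priority=P3 | Resolution=1-3d) = 0.108/0.280 = 0.385714.
P(Resolution=1-4h) = 0.021 + 0.057 + 0.037 + 0.007 = 0.122; P(Priority=P3 | Resolution=1-4h) = 0.057/0.122 = 0.467213.
Difference = -0.08150.

-0.08150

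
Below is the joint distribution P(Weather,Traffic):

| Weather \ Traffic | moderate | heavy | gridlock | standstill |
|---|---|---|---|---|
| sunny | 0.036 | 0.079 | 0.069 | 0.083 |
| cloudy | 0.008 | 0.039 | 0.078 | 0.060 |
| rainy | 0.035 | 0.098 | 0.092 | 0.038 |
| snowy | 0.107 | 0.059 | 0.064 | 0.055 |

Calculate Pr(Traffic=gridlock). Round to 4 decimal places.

0.3030

P(Traffic=gridlock) = 0.069 + 0.078 + 0.092 + 0.064 = 0.303.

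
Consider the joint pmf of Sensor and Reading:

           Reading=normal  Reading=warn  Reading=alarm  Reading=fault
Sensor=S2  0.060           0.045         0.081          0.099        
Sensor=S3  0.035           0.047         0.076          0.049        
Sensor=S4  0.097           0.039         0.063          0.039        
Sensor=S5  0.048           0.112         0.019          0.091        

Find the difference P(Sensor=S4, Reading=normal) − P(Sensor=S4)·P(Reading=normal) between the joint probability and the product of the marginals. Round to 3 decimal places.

0.040

P(Sensor=S4) = 0.097 + 0.039 + 0.063 + 0.039 = 0.238.
P(Reading=normal) = 0.060 + 0.035 + 0.097 + 0.048 = 0.240.
P(Sensor=S4, Reading=normal) − P(Sensor=S4)P(Reading=normal) = 0.097 − 0.238×0.240 = 0.040.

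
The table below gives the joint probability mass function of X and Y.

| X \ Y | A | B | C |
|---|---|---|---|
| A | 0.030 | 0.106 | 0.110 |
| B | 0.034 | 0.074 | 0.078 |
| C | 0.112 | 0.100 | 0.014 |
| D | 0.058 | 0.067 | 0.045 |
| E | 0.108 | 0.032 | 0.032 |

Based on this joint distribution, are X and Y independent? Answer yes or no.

P(X=A) = 0.246 and P(Y=A) = 0.342, so their product is 0.08413, but P(X=A, Y=A) = 0.030. Since these differ, X and Y are not independent.

no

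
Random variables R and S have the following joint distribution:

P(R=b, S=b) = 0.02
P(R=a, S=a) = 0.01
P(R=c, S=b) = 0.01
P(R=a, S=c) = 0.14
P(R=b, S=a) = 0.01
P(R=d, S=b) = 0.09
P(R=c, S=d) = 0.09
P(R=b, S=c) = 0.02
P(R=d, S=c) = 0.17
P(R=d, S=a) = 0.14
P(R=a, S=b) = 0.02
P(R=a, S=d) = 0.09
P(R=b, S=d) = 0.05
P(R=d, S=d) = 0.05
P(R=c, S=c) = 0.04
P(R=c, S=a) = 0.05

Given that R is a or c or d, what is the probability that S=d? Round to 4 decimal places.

P(R=a) = 0.01 + 0.02 + 0.14 + 0.09 = 0.26.
P(R=c) = 0.05 + 0.01 + 0.04 + 0.09 = 0.19.
P(R=d) = 0.14 + 0.09 + 0.17 + 0.05 = 0.45.
P(R ∈ {a, c, d}) = 0.26 + 0.19 + 0.45 = 0.90; P(S=d, R ∈ {a, c, d}) = 0.09 + 0.09 + 0.05 = 0.23.
P(S=d | R ∈ {a, c, d}) = 0.23/0.90 = 0.2556.

0.2556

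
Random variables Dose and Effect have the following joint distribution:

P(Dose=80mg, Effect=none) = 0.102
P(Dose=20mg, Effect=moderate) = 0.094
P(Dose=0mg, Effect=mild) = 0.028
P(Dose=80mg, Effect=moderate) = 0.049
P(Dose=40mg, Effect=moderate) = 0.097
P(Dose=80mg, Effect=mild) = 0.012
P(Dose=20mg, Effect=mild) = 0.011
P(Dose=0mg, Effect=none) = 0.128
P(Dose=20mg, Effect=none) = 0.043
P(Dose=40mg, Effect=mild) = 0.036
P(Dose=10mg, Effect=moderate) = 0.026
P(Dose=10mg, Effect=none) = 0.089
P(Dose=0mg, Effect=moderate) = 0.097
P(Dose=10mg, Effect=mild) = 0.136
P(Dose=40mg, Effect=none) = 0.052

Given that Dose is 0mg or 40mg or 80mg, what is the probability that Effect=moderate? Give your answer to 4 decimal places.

P(Dose=0mg) = 0.128 + 0.028 + 0.097 = 0.253.
P(Dose=40mg) = 0.052 + 0.036 + 0.097 = 0.185.
P(Dose=80mg) = 0.102 + 0.012 + 0.049 = 0.163.
P(Dose ∈ {0mg, 40mg, 80mg}) = 0.253 + 0.185 + 0.163 = 0.601; P(Effect=moderate, Dose ∈ {0mg, 40mg, 80mg}) = 0.097 + 0.097 + 0.049 = 0.243.
P(Effect=moderate | Dose ∈ {0mg, 40mg, 80mg}) = 0.243/0.601 = 0.4043.

0.4043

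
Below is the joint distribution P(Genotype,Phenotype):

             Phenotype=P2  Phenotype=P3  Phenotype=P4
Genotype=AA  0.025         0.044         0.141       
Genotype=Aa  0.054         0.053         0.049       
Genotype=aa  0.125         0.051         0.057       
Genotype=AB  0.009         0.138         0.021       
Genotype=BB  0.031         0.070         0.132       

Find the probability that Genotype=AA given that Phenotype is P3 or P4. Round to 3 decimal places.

0.245

P(Phenotype=P3) = 0.044 + 0.053 + 0.051 + 0.138 + 0.070 = 0.356.
P(Phenotype=P4) = 0.141 + 0.049 + 0.057 + 0.021 + 0.132 = 0.400.
P(Phenotype ∈ {P3, P4}) = 0.356 + 0.400 = 0.756; P(Genotype=AA, Phenotype ∈ {P3, P4}) = 0.044 + 0.141 = 0.185.
P(Genotype=AA | Phenotype ∈ {P3, P4}) = 0.185/0.756 = 0.245.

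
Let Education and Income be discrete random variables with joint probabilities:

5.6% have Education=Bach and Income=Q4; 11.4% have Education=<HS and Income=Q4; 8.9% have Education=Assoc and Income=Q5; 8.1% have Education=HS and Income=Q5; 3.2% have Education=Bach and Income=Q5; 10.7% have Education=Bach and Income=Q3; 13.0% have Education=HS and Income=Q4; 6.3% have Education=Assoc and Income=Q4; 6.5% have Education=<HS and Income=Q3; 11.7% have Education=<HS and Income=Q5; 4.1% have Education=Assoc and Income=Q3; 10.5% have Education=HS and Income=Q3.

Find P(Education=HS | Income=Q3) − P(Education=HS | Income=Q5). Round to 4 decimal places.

P(Income=Q3) = 0.065 + 0.105 + 0.041 + 0.107 = 0.318; P(Education=HS | Income=Q3) = 0.105/0.318 = 0.33019.
P(Income=Q5) = 0.117 + 0.081 + 0.089 + 0.032 = 0.319; P(Education=HS | Income=Q5) = 0.081/0.319 = 0.25392.
Difference = 0.0763.

0.0763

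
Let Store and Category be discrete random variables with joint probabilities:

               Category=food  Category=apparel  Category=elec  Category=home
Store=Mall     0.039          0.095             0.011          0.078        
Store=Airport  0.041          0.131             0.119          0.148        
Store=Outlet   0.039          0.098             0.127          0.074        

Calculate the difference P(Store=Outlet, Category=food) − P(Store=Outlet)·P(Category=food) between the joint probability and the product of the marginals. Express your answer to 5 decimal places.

P(Store=Outlet) = 0.039 + 0.098 + 0.127 + 0.074 = 0.338.
P(Category=food) = 0.039 + 0.041 + 0.039 = 0.119.
P(Store=Outlet, Category=food) − P(Store=Outlet)P(Category=food) = 0.039 − 0.338×0.119 = -0.00122.

-0.00122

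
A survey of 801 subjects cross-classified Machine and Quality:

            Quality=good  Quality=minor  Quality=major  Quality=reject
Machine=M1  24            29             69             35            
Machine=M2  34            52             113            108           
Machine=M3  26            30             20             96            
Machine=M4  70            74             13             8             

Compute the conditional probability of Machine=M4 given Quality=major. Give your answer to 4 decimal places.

Total with Quality=major: 69 + 113 + 20 + 13 = 215.
P(Machine=M4 | Quality=major) = 13/215 = 0.0605.

0.0605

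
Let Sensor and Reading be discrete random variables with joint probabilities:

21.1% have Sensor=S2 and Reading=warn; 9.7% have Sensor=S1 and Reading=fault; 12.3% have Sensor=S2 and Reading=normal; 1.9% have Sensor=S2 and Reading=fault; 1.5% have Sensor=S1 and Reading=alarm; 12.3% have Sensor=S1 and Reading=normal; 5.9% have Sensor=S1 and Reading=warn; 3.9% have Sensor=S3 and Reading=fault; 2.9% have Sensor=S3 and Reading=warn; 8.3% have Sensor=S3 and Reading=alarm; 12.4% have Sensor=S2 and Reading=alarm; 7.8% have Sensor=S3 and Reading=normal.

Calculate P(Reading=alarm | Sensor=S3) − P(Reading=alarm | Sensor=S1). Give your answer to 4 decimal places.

0.3114

P(Sensor=S3) = 0.078 + 0.029 + 0.083 + 0.039 = 0.229; P(Reading=alarm | Sensor=S3) = 0.083/0.229 = 0.36245.
P(Sensor=S1) = 0.123 + 0.059 + 0.015 + 0.097 = 0.294; P(Reading=alarm | Sensor=S1) = 0.015/0.294 = 0.05102.
Difference = 0.3114.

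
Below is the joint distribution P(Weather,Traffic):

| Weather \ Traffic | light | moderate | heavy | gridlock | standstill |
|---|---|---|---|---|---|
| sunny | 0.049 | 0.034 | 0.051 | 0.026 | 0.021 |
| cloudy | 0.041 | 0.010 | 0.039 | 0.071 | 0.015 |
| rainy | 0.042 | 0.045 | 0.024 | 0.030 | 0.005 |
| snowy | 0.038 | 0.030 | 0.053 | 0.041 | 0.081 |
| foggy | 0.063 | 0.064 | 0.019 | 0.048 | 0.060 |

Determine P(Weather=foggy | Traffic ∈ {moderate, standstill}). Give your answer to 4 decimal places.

0.3397

P(Traffic=moderate) = 0.034 + 0.010 + 0.045 + 0.030 + 0.064 = 0.183.
P(Traffic=standstill) = 0.021 + 0.015 + 0.005 + 0.081 + 0.060 = 0.182.
P(Traffic ∈ {moderate, standstill}) = 0.183 + 0.182 = 0.365; P(Weather=foggy, Traffic ∈ {moderate, standstill}) = 0.064 + 0.060 = 0.124.
P(Weather=foggy | Traffic ∈ {moderate, standstill}) = 0.124/0.365 = 0.3397.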